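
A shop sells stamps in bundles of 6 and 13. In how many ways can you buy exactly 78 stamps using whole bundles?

2

Need nonnegative integers with 6j + 13k = 78.
gcd(6, 13) = 1, and 6·(-2) + 13·(1) = 1.
So (j₀, k₀) = (-156, 78); general j = -156 + 13t, k = 78 - 6t.
j ≥ 0 ⇒ t ≥ 12; k ≥ 0 ⇒ t ≤ 13. That's 2 values of t.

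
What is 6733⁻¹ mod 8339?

6288

gcd(8339, 6733) = 1.
By Bézout, 6733*(-2051) + 8339*(1656) = 1.
So 6733*-2051 ≡ 1 (mod 8339), and -2051 mod 8339 = 6288.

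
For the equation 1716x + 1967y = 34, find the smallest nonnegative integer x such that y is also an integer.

713

gcd(1967, 1716):
  1967 = 1·1716 + 251
  1716 = 6·251 + 210
  251 = 1·210 + 41
  210 = 5·41 + 5
  41 = 8·5 + 1
  5 = 5·1
so gcd(1967, 1716) = 1.
1 divides 34, so solutions exist.
Back-substitute for Bézout coefficients:
  1 = 41 - 8·5
  ... = 1716·(-384) + 1967·(335)
Scale by 34/1 = 34: (x₀, y₀) = (-13056, 11390).
General solution: x = -13056 + 1967t, y = 11390 - 1716t for integer t.
x ≥ 0: smallest is -13056 mod 1967 = 713 (at t = 7), with y = -622.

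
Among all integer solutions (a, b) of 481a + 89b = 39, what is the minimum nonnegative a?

gcd(481, 89):
  481 = 5·89 + 36
  89 = 2·36 + 17
  36 = 2·17 + 2
  17 = 8·2 + 1
  2 = 2·1
so gcd(481, 89) = 1.
1 divides 39, so solutions exist.
Back-substitute for Bézout coefficients:
  1 = 17 - 8·2
  ... = 481·(-42) + 89·(227)
Scale by 39/1 = 39: (a₀, b₀) = (-1638, 8853).
General solution: a = -1638 + 89t, b = 8853 - 481t for integer t.
a ≥ 0: smallest is -1638 mod 89 = 53 (at t = 19), with b = -286.

53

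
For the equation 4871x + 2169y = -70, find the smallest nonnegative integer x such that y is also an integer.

1180

gcd(4871, 2169) = 1.
1 divides -70, so solutions exist.
By Bézout, 4871×(293) + 2169×(-658) = 1.
Scale by -70/1 = -70: (x₀, y₀) = (-20510, 46060).
General solution: x = -20510 + 2169t, y = 46060 - 4871t for integer t.
x ≥ 0: smallest is -20510 mod 2169 = 1180 (at t = 10), with y = -2650.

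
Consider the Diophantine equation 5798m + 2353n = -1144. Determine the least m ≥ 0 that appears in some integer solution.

gcd(5798, 2353) = 13.
13 divides -1144, so solutions exist.
By Bézout, 5798×(-28) + 2353×(69) = 13.
Scale by -1144/13 = -88: (m₀, n₀) = (2464, -6072).
General solution: m = 2464 + 181t, n = -6072 - 446t for integer t.
m ≥ 0: smallest is 2464 mod 181 = 111 (at t = -13), with n = -274.

111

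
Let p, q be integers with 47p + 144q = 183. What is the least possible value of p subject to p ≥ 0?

105

gcd(144, 47) = 1.
1 divides 183, so solutions exist.
By Bézout, 47×(-49) + 144×(16) = 1.
Scale by 183/1 = 183: (p₀, q₀) = (-8967, 2928).
General solution: p = -8967 + 144t, q = 2928 - 47t for integer t.
p ≥ 0: smallest is -8967 mod 144 = 105 (at t = 63), with q = -33.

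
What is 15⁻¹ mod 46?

43

gcd(46, 15) = 1  (46 = 3×15 + 1, 15 = 15×1).
Back-substituting, 15×(-3) + 46×(1) = 1.
So 15×-3 ≡ 1 (mod 46), and -3 mod 46 = 43.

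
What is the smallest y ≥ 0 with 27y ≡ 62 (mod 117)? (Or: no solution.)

gcd(117, 27) = 9  (117 = 4*27 + 9, 27 = 3*9).
9 does not divide 62, so the congruence has no solution.

no solution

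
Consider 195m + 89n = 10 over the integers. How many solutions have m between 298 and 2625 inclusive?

27

gcd(195, 89):
  195 = 2·89 + 17
  89 = 5·17 + 4
  17 = 4·4 + 1
  4 = 4·1
so gcd(195, 89) = 1.
Back-substitute for Bézout coefficients:
  1 = 17 - 4·4
  ... = 195·(21) + 89·(-46)
Scale by 10: particular solution (210, -460); reduce m mod 89: (32, -70).
General solution: m = 32 + 89t, n = -70 - 195t for integer t.
298 ≤ 32 + 89t ≤ 2625 gives t ∈ [3, 29], which is 27 values.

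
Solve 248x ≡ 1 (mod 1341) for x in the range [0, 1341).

146

gcd(1341, 248) = 1.
By Bézout, 248*(146) + 1341*(-27) = 1.
So 248*146 ≡ 1 (mod 1341), and 146 mod 1341 = 146.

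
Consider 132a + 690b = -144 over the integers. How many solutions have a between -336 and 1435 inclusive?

gcd(690, 132) = 6  (690 = 5×132 + 30, 132 = 4×30 + 12, 30 = 2×12 + 6, 12 = 2×6).
Back-substituting, 132×(-47) + 690×(9) = 6.
Scale by -24: particular solution (1128, -216); reduce a mod 115: (93, -18).
General solution: a = 93 + 115t, b = -18 - 22t for integer t.
-336 ≤ 93 + 115t ≤ 1435 gives t ∈ [-3, 11], which is 15 values.

15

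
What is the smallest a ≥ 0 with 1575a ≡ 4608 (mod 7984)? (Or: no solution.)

3744

gcd(7984, 1575) = 1  (7984 = 5*1575 + 109, 1575 = 14*109 + 49, 109 = 2*49 + 11, 49 = 4*11 + 5, 11 = 2*5 + 1, 5 = 5*1).
1 divides 4608, so solutions exist.
Back-substituting, 1575*(-1465) + 7984*(289) = 1.
So 1575*(-1465) ≡ 1 (mod 7984); multiply by 4608: a ≡ -6750720 (mod 7984).
Smallest nonnegative: a = -6750720 mod 7984 = 3744.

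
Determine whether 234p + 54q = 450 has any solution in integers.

yes

gcd(234, 54) = 18  (234 = 4×54 + 18, 54 = 3×18).
18 divides 450, so integer solutions exist.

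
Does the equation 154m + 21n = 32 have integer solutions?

no

gcd(154, 21) = 7  (154 = 7×21 + 7, 21 = 3×7).
7 does not divide 32 (remainder 4), so no integer solutions.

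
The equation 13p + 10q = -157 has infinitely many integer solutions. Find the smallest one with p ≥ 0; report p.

1

gcd(13, 10) = 1  (13 = 1×10 + 3, 10 = 3×3 + 1, 3 = 3×1).
1 divides -157, so solutions exist.
Back-substituting, 13×(-3) + 10×(4) = 1.
Scale by -157/1 = -157: (p₀, q₀) = (471, -628).
General solution: p = 471 + 10t, q = -628 - 13t for integer t.
p ≥ 0: smallest is 471 mod 10 = 1 (at t = -47), with q = -17.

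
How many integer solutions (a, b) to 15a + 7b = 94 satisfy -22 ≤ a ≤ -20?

0

gcd(15, 7):
  15 = 2×7 + 1
  7 = 7×1
so gcd(15, 7) = 1.
Back-substitute for Bézout coefficients:
  1 = 15 - 2×7
  ... = 15×(1) + 7×(-2)
Scale by 94: particular solution (94, -188); reduce a mod 7: (3, 7).
General solution: a = 3 + 7t, b = 7 - 15t for integer t.
-22 ≤ 3 + 7t ≤ -20 gives t ∈ [-3, -4], which is 0 values.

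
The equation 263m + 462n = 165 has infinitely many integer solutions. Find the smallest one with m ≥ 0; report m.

gcd(462, 263):
  462 = 1×263 + 199
  263 = 1×199 + 64
  199 = 3×64 + 7
  64 = 9×7 + 1
  7 = 7×1
so gcd(462, 263) = 1.
1 divides 165, so solutions exist.
Back-substitute for Bézout coefficients:
  1 = 64 - 9×7
  ... = 263×(65) + 462×(-37)
Scale by 165/1 = 165: (m₀, n₀) = (10725, -6105).
General solution: m = 10725 + 462t, n = -6105 - 263t for integer t.
m ≥ 0: smallest is 10725 mod 462 = 99 (at t = -23), with n = -56.

99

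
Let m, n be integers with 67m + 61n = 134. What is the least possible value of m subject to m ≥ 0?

2

gcd(67, 61):
  67 = 1×61 + 6
  61 = 10×6 + 1
  6 = 6×1
so gcd(67, 61) = 1.
1 divides 134, so solutions exist.
Back-substitute for Bézout coefficients:
  1 = 61 - 10×6
  ... = 67×(-10) + 61×(11)
Scale by 134/1 = 134: (m₀, n₀) = (-1340, 1474).
General solution: m = -1340 + 61t, n = 1474 - 67t for integer t.
m ≥ 0: smallest is -1340 mod 61 = 2 (at t = 22), with n = 0.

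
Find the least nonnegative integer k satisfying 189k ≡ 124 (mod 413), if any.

no solution

gcd(413, 189):
  413 = 2*189 + 35
  189 = 5*35 + 14
  35 = 2*14 + 7
  14 = 2*7
so gcd(413, 189) = 7.
7 does not divide 124, so the congruence has no solution.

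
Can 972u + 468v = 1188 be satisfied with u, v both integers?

gcd(972, 468):
  972 = 2*468 + 36
  468 = 13*36
so gcd(972, 468) = 36.
36 divides 1188, so integer solutions exist.

yes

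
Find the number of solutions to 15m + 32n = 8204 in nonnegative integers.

gcd(32, 15):
  32 = 2*15 + 2
  15 = 7*2 + 1
  2 = 2*1
so gcd(32, 15) = 1.
Back-substitute for Bézout coefficients:
  1 = 15 - 7*2
  ... = 15*(15) + 32*(-7)
Scale by 8204: one solution is (123060, -57428). Reduce m mod 32: (20, 247).
General: m = 20 + 32t, n = 247 - 15t.
m ≥ 0 ⇒ t ≥ 0; n ≥ 0 ⇒ t ≤ 16. So t ∈ [0, 16]: 17 solutions.

17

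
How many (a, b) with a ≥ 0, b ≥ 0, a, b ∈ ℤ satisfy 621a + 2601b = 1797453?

10

gcd(2601, 621) = 9  (2601 = 4×621 + 117, 621 = 5×117 + 36, 117 = 3×36 + 9, 36 = 4×9).
Back-substituting, 621×(-67) + 2601×(16) = 9.
Scale by 199717: one solution is (-13381039, 3195472). Reduce a mod 289: (239, 634).
General: a = 239 + 289t, b = 634 - 69t.
a ≥ 0 ⇒ t ≥ 0; b ≥ 0 ⇒ t ≤ 9. So t ∈ [0, 9]: 10 solutions.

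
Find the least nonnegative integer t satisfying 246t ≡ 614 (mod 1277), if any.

gcd(1277, 246) = 1  (1277 = 5·246 + 47, 246 = 5·47 + 11, 47 = 4·11 + 3, 11 = 3·3 + 2, 3 = 1·2 + 1, 2 = 2·1).
1 divides 614, so solutions exist.
Back-substituting, 246·(-462) + 1277·(89) = 1.
So 246·(-462) ≡ 1 (mod 1277); multiply by 614: t ≡ -283668 (mod 1277).
Smallest nonnegative: t = -283668 mod 1277 = 1103.

1103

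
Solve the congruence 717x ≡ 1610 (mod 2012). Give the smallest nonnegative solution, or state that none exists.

gcd(2012, 717) = 1  (2012 = 2*717 + 578, 717 = 1*578 + 139, 578 = 4*139 + 22, 139 = 6*22 + 7, 22 = 3*7 + 1, 7 = 7*1).
1 divides 1610, so solutions exist.
Back-substituting, 717*(-275) + 2012*(98) = 1.
So 717*(-275) ≡ 1 (mod 2012); multiply by 1610: x ≡ -442750 (mod 2012).
Smallest nonnegative: x = -442750 mod 2012 = 1902.

1902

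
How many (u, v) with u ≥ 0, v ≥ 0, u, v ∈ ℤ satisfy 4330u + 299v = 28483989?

22

gcd(4330, 299) = 1.
By Bézout, 4330×(27) + 299×(-391) = 1.
One solution: (235, 91861).
General: u = 235 + 299t, v = 91861 - 4330t.
u ≥ 0 ⇒ t ≥ 0; v ≥ 0 ⇒ t ≤ 21. So t ∈ [0, 21]: 22 solutions.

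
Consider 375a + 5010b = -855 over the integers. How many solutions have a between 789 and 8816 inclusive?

gcd(5010, 375) = 15  (5010 = 13*375 + 135, 375 = 2*135 + 105, 135 = 1*105 + 30, 105 = 3*30 + 15, 30 = 2*15).
Back-substituting, 375*(147) + 5010*(-11) = 15.
Scale by -57: particular solution (-8379, 627); reduce a mod 334: (305, -23).
General solution: a = 305 + 334t, b = -23 - 25t for integer t.
789 ≤ 305 + 334t ≤ 8816 gives t ∈ [2, 25], which is 24 values.

24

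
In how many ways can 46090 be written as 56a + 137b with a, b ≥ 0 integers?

6

gcd(137, 56) = 1.
By Bézout, 56*(-22) + 137*(9) = 1.
One solution: (94, 298).
General: a = 94 + 137t, b = 298 - 56t.
a ≥ 0 ⇒ t ≥ 0; b ≥ 0 ⇒ t ≤ 5. So t ∈ [0, 5]: 6 solutions.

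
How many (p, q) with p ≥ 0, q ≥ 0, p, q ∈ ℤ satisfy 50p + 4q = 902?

gcd(50, 4) = 2.
By Bézout, 50*(1) + 4*(-12) = 2.
One solution: (1, 213).
General: p = 1 + 2t, q = 213 - 25t.
p ≥ 0 ⇒ t ≥ 0; q ≥ 0 ⇒ t ≤ 8. So t ∈ [0, 8]: 9 solutions.

9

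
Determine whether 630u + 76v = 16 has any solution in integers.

gcd(630, 76):
  630 = 8×76 + 22
  76 = 3×22 + 10
  22 = 2×10 + 2
  10 = 5×2
so gcd(630, 76) = 2.
2 divides 16, so integer solutions exist.

yes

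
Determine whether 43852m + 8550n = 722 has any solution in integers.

gcd(43852, 8550) = 38  (43852 = 5·8550 + 1102, 8550 = 7·1102 + 836, 1102 = 1·836 + 266, 836 = 3·266 + 38, 266 = 7·38).
38 divides 722, so integer solutions exist.

yes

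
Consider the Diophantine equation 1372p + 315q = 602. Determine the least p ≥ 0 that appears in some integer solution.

11

gcd(1372, 315):
  1372 = 4*315 + 112
  315 = 2*112 + 91
  112 = 1*91 + 21
  91 = 4*21 + 7
  21 = 3*7
so gcd(1372, 315) = 7.
7 divides 602, so solutions exist.
Back-substitute for Bézout coefficients:
  7 = 91 - 4*21
  ... = 1372*(-14) + 315*(61)
Scale by 602/7 = 86: (p₀, q₀) = (-1204, 5246).
General solution: p = -1204 + 45t, q = 5246 - 196t for integer t.
p ≥ 0: smallest is -1204 mod 45 = 11 (at t = 27), with q = -46.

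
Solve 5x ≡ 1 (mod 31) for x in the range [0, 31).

25

gcd(31, 5):
  31 = 6×5 + 1
  5 = 5×1
so gcd(31, 5) = 1.
Back-substitute for Bézout coefficients:
  1 = 31 - 6×5
  ... = 5×(-6) + 31×(1)
So 5×-6 ≡ 1 (mod 31), and -6 mod 31 = 25.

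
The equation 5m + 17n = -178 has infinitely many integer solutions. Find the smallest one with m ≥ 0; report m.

gcd(17, 5):
  17 = 3×5 + 2
  5 = 2×2 + 1
  2 = 2×1
so gcd(17, 5) = 1.
1 divides -178, so solutions exist.
Back-substitute for Bézout coefficients:
  1 = 5 - 2×2
  ... = 5×(7) + 17×(-2)
Scale by -178/1 = -178: (m₀, n₀) = (-1246, 356).
General solution: m = -1246 + 17t, n = 356 - 5t for integer t.
m ≥ 0: smallest is -1246 mod 17 = 12 (at t = 74), with n = -14.

12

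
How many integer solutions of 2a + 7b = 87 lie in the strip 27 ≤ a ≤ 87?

gcd(7, 2) = 1.
By Bézout, 2*(-3) + 7*(1) = 1.
Particular solution: (5, 11).
General solution: a = 5 + 7t, b = 11 - 2t for integer t.
27 ≤ 5 + 7t ≤ 87 gives t ∈ [4, 11], which is 8 values.

8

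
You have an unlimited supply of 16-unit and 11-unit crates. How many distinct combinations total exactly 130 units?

Need nonnegative integers with 16j + 11k = 130.
gcd(16, 11) = 1, and 16·(-2) + 11·(3) = 1.
So (j₀, k₀) = (-260, 390); general j = -260 + 11t, k = 390 - 16t.
j ≥ 0 ⇒ t ≥ 24; k ≥ 0 ⇒ t ≤ 24. That's 1 value of t.

1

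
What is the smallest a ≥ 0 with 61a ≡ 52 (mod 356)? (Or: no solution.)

316

gcd(356, 61) = 1.
1 divides 52, so solutions exist.
By Bézout, 61*(-35) + 356*(6) = 1.
So 61*(-35) ≡ 1 (mod 356); multiply by 52: a ≡ -1820 (mod 356).
Smallest nonnegative: a = -1820 mod 356 = 316.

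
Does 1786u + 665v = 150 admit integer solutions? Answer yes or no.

no

gcd(1786, 665) = 19  (1786 = 2·665 + 456, 665 = 1·456 + 209, 456 = 2·209 + 38, 209 = 5·38 + 19, 38 = 2·19).
19 does not divide 150 (remainder 17), so no integer solutions.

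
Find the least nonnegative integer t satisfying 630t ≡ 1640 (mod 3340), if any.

326

gcd(3340, 630) = 10  (3340 = 5*630 + 190, 630 = 3*190 + 60, 190 = 3*60 + 10, 60 = 6*10).
10 divides 1640, so solutions exist.
Back-substituting, 630*(-53) + 3340*(10) = 10.
So 630*(-53) ≡ 10 (mod 3340); multiply by 164: t ≡ -8692 (mod 334).
Smallest nonnegative: t = -8692 mod 334 = 326.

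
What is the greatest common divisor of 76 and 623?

gcd(623, 76):
  623 = 8*76 + 15
  76 = 5*15 + 1
  15 = 15*1
so gcd(623, 76) = 1.

1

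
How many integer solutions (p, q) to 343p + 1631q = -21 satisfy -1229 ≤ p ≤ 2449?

gcd(1631, 343) = 7.
By Bézout, 343·(-19) + 1631·(4) = 7.
Particular solution: (57, -12).
General solution: p = 57 + 233t, q = -12 - 49t for integer t.
-1229 ≤ 57 + 233t ≤ 2449 gives t ∈ [-5, 10], which is 16 values.

16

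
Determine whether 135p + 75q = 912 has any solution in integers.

gcd(135, 75) = 15  (135 = 1×75 + 60, 75 = 1×60 + 15, 60 = 4×15).
15 does not divide 912 (remainder 12), so no integer solutions.

no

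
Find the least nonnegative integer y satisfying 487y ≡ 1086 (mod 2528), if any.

gcd(2528, 487) = 1  (2528 = 5*487 + 93, 487 = 5*93 + 22, 93 = 4*22 + 5, 22 = 4*5 + 2, 5 = 2*2 + 1, 2 = 2*1).
1 divides 1086, so solutions exist.
Back-substituting, 487*(-1033) + 2528*(199) = 1.
So 487*(-1033) ≡ 1 (mod 2528); multiply by 1086: y ≡ -1121838 (mod 2528).
Smallest nonnegative: y = -1121838 mod 2528 = 594.

594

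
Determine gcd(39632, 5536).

gcd(39632, 5536):
  39632 = 7×5536 + 880
  5536 = 6×880 + 256
  880 = 3×256 + 112
  256 = 2×112 + 32
  112 = 3×32 + 16
  32 = 2×16
so gcd(39632, 5536) = 16.

16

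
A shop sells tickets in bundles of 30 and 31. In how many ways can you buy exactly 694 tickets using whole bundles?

1

Need nonnegative integers with 30j + 31k = 694.
gcd(30, 31) = 1, and 30·(-1) + 31·(1) = 1.
So (j₀, k₀) = (-694, 694); general j = -694 + 31t, k = 694 - 30t.
j ≥ 0 ⇒ t ≥ 23; k ≥ 0 ⇒ t ≤ 23. That's 1 value of t.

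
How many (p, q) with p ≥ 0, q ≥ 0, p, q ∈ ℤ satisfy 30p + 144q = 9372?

gcd(144, 30) = 6.
By Bézout, 30·(5) + 144·(-1) = 6.
One solution: (10, 63).
General: p = 10 + 24t, q = 63 - 5t.
p ≥ 0 ⇒ t ≥ 0; q ≥ 0 ⇒ t ≤ 12. So t ∈ [0, 12]: 13 solutions.

13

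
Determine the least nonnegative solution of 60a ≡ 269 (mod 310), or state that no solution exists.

gcd(310, 60) = 10  (310 = 5*60 + 10, 60 = 6*10).
10 does not divide 269, so the congruence has no solution.

no solution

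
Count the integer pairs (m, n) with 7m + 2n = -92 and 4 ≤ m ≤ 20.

9

gcd(7, 2) = 1  (7 = 3×2 + 1, 2 = 2×1).
Back-substituting, 7×(1) + 2×(-3) = 1.
Scale by -92: particular solution (-92, 276); reduce m mod 2: (0, -46).
General solution: m = 0 + 2t, n = -46 - 7t for integer t.
4 ≤ 0 + 2t ≤ 20 gives t ∈ [2, 10], which is 9 values.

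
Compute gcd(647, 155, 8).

gcd(647, 155) = 1.
gcd(1, 8) = 1.

1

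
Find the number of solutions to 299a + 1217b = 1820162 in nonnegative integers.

5

gcd(1217, 299):
  1217 = 4·299 + 21
  299 = 14·21 + 5
  21 = 4·5 + 1
  5 = 5·1
so gcd(1217, 299) = 1.
Back-substitute for Bézout coefficients:
  1 = 21 - 4·5
  ... = 299·(-232) + 1217·(57)
Scale by 1820162: one solution is (-422277584, 103749234). Reduce a mod 1217: (727, 1317).
General: a = 727 + 1217t, b = 1317 - 299t.
a ≥ 0 ⇒ t ≥ 0; b ≥ 0 ⇒ t ≤ 4. So t ∈ [0, 4]: 5 solutions.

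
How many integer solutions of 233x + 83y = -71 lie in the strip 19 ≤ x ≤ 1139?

gcd(233, 83) = 1  (233 = 2×83 + 67, 83 = 1×67 + 16, 67 = 4×16 + 3, 16 = 5×3 + 1, 3 = 3×1).
Back-substituting, 233×(-26) + 83×(73) = 1.
Scale by -71: particular solution (1846, -5183); reduce x mod 83: (20, -57).
General solution: x = 20 + 83t, y = -57 - 233t for integer t.
19 ≤ 20 + 83t ≤ 1139 gives t ∈ [0, 13], which is 14 values.

14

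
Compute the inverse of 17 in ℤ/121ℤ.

57

gcd(121, 17) = 1  (121 = 7·17 + 2, 17 = 8·2 + 1, 2 = 2·1).
Back-substituting, 17·(57) + 121·(-8) = 1.
So 17·57 ≡ 1 (mod 121), and 57 mod 121 = 57.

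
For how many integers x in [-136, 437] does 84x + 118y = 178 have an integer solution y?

9

gcd(118, 84) = 2  (118 = 1*84 + 34, 84 = 2*34 + 16, 34 = 2*16 + 2, 16 = 8*2).
Back-substituting, 84*(-7) + 118*(5) = 2.
Scale by 89: particular solution (-623, 445); reduce x mod 59: (26, -17).
General solution: x = 26 + 59t, y = -17 - 42t for integer t.
-136 ≤ 26 + 59t ≤ 437 gives t ∈ [-2, 6], which is 9 values.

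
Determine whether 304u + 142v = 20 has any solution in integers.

gcd(304, 142) = 2  (304 = 2×142 + 20, 142 = 7×20 + 2, 20 = 10×2).
2 divides 20, so integer solutions exist.

yes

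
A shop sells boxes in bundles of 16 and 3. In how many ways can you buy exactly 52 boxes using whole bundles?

1

Need nonnegative integers with 16j + 3k = 52.
gcd(16, 3) = 1, and 16·(1) + 3·(-5) = 1.
So (j₀, k₀) = (52, -260); general j = 52 + 3t, k = -260 - 16t.
j ≥ 0 ⇒ t ≥ -17; k ≥ 0 ⇒ t ≤ -17. That's 1 value of t.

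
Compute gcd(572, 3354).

gcd(3354, 572):
  3354 = 5*572 + 494
  572 = 1*494 + 78
  494 = 6*78 + 26
  78 = 3*26
so gcd(3354, 572) = 26.

26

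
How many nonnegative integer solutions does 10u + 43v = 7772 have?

gcd(43, 10) = 1.
By Bézout, 10*(13) + 43*(-3) = 1.
One solution: (29, 174).
General: u = 29 + 43t, v = 174 - 10t.
u ≥ 0 ⇒ t ≥ 0; v ≥ 0 ⇒ t ≤ 17. So t ∈ [0, 17]: 18 solutions.

18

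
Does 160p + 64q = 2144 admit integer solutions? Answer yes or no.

gcd(160, 64) = 32  (160 = 2×64 + 32, 64 = 2×32).
32 divides 2144, so integer solutions exist.

yes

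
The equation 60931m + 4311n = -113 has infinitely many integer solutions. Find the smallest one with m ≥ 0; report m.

gcd(60931, 4311) = 1.
1 divides -113, so solutions exist.
By Bézout, 60931×(523) + 4311×(-7392) = 1.
Scale by -113/1 = -113: (m₀, n₀) = (-59099, 835296).
General solution: m = -59099 + 4311t, n = 835296 - 60931t for integer t.
m ≥ 0: smallest is -59099 mod 4311 = 1255 (at t = 14), with n = -17738.

1255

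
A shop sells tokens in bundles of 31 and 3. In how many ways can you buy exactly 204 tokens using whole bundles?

3

Need nonnegative integers with 31j + 3k = 204.
gcd(31, 3) = 1, and 31·(1) + 3·(-10) = 1.
So (j₀, k₀) = (204, -2040); general j = 204 + 3t, k = -2040 - 31t.
j ≥ 0 ⇒ t ≥ -68; k ≥ 0 ⇒ t ≤ -66. That's 3 values of t.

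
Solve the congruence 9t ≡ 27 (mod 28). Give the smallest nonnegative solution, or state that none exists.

gcd(28, 9):
  28 = 3*9 + 1
  9 = 9*1
so gcd(28, 9) = 1.
1 divides 27, so solutions exist.
Back-substitute for Bézout coefficients:
  1 = 28 - 3*9
  ... = 9*(-3) + 28*(1)
So 9*(-3) ≡ 1 (mod 28); multiply by 27: t ≡ -81 (mod 28).
Smallest nonnegative: t = -81 mod 28 = 3.

3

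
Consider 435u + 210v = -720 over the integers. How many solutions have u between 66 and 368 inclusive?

gcd(435, 210) = 15  (435 = 2·210 + 15, 210 = 14·15).
Back-substituting, 435·(1) + 210·(-2) = 15.
Scale by -48: particular solution (-48, 96); reduce u mod 14: (8, -20).
General solution: u = 8 + 14t, v = -20 - 29t for integer t.
66 ≤ 8 + 14t ≤ 368 gives t ∈ [5, 25], which is 21 values.

21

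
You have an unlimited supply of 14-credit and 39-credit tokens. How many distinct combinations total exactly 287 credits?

1

Need nonnegative integers with 14j + 39k = 287.
gcd(14, 39) = 1, and 14·(14) + 39·(-5) = 1.
So (j₀, k₀) = (4018, -1435); general j = 4018 + 39t, k = -1435 - 14t.
j ≥ 0 ⇒ t ≥ -103; k ≥ 0 ⇒ t ≤ -103. That's 1 value of t.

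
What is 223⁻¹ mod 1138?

gcd(1138, 223) = 1.
By Bézout, 223·(-495) + 1138·(97) = 1.
So 223·-495 ≡ 1 (mod 1138), and -495 mod 1138 = 643.

643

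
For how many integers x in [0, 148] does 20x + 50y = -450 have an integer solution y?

gcd(50, 20) = 10  (50 = 2*20 + 10, 20 = 2*10).
Back-substituting, 20*(-2) + 50*(1) = 10.
Scale by -45: particular solution (90, -45); reduce x mod 5: (0, -9).
General solution: x = 0 + 5t, y = -9 - 2t for integer t.
0 ≤ 0 + 5t ≤ 148 gives t ∈ [0, 29], which is 30 values.

30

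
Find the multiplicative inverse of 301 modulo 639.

259

gcd(639, 301) = 1.
By Bézout, 301·(259) + 639·(-122) = 1.
So 301·259 ≡ 1 (mod 639), and 259 mod 639 = 259.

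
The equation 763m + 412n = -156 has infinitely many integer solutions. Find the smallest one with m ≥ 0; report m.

320

gcd(763, 412):
  763 = 1*412 + 351
  412 = 1*351 + 61
  351 = 5*61 + 46
  61 = 1*46 + 15
  46 = 3*15 + 1
  15 = 15*1
so gcd(763, 412) = 1.
1 divides -156, so solutions exist.
Back-substitute for Bézout coefficients:
  1 = 46 - 3*15
  ... = 763*(27) + 412*(-50)
Scale by -156/1 = -156: (m₀, n₀) = (-4212, 7800).
General solution: m = -4212 + 412t, n = 7800 - 763t for integer t.
m ≥ 0: smallest is -4212 mod 412 = 320 (at t = 11), with n = -593.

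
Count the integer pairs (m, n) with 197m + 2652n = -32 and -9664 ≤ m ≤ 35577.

17

gcd(2652, 197) = 1.
By Bézout, 197*(-175) + 2652*(13) = 1.
Particular solution: (296, -22).
General solution: m = 296 + 2652t, n = -22 - 197t for integer t.
-9664 ≤ 296 + 2652t ≤ 35577 gives t ∈ [-3, 13], which is 17 values.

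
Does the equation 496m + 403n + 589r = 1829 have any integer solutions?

gcd(496, 403) = 31  (496 = 1*403 + 93, 403 = 4*93 + 31, 93 = 3*31).
gcd(31, 589) = 31.
31 divides 1829, so integer solutions exist.

yes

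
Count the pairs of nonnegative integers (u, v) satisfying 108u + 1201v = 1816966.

14

gcd(1201, 108):
  1201 = 11·108 + 13
  108 = 8·13 + 4
  13 = 3·4 + 1
  4 = 4·1
so gcd(1201, 108) = 1.
Back-substitute for Bézout coefficients:
  1 = 13 - 3·4
  ... = 108·(-278) + 1201·(25)
Scale by 1816966: one solution is (-505116548, 45424150). Reduce u mod 1201: (32, 1510).
General: u = 32 + 1201t, v = 1510 - 108t.
u ≥ 0 ⇒ t ≥ 0; v ≥ 0 ⇒ t ≤ 13. So t ∈ [0, 13]: 14 solutions.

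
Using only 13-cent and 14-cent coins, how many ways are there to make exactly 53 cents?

1

Need nonnegative integers with 13j + 14k = 53.
gcd(13, 14) = 1, and 13·(-1) + 14·(1) = 1.
So (j₀, k₀) = (-53, 53); general j = -53 + 14t, k = 53 - 13t.
j ≥ 0 ⇒ t ≥ 4; k ≥ 0 ⇒ t ≤ 4. That's 1 value of t.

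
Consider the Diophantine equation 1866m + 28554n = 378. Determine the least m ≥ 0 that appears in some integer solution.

3382

gcd(28554, 1866) = 6.
6 divides 378, so solutions exist.
By Bézout, 1866*(658) + 28554*(-43) = 6.
Scale by 378/6 = 63: (m₀, n₀) = (41454, -2709).
General solution: m = 41454 + 4759t, n = -2709 - 311t for integer t.
m ≥ 0: smallest is 41454 mod 4759 = 3382 (at t = -8), with n = -221.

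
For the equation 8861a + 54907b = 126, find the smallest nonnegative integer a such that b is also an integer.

44373

gcd(54907, 8861):
  54907 = 6×8861 + 1741
  8861 = 5×1741 + 156
  1741 = 11×156 + 25
  156 = 6×25 + 6
  25 = 4×6 + 1
  6 = 6×1
so gcd(54907, 8861) = 1.
1 divides 126, so solutions exist.
Back-substitute for Bézout coefficients:
  1 = 25 - 4×6
  ... = 8861×(-8799) + 54907×(1420)
Scale by 126/1 = 126: (a₀, b₀) = (-1108674, 178920).
General solution: a = -1108674 + 54907t, b = 178920 - 8861t for integer t.
a ≥ 0: smallest is -1108674 mod 54907 = 44373 (at t = 21), with b = -7161.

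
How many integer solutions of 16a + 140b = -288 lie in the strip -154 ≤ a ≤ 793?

gcd(140, 16) = 4.
By Bézout, 16*(9) + 140*(-1) = 4.
Particular solution: (17, -4).
General solution: a = 17 + 35t, b = -4 - 4t for integer t.
-154 ≤ 17 + 35t ≤ 793 gives t ∈ [-4, 22], which is 27 values.

27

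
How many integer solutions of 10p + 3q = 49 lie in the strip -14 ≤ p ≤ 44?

gcd(10, 3):
  10 = 3·3 + 1
  3 = 3·1
so gcd(10, 3) = 1.
Back-substitute for Bézout coefficients:
  1 = 10 - 3·3
  ... = 10·(1) + 3·(-3)
Scale by 49: particular solution (49, -147); reduce p mod 3: (1, 13).
General solution: p = 1 + 3t, q = 13 - 10t for integer t.
-14 ≤ 1 + 3t ≤ 44 gives t ∈ [-5, 14], which is 20 values.

20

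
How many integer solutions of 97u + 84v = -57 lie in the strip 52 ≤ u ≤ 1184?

gcd(97, 84) = 1.
By Bézout, 97×(13) + 84×(-15) = 1.
Particular solution: (15, -18).
General solution: u = 15 + 84t, v = -18 - 97t for integer t.
52 ≤ 15 + 84t ≤ 1184 gives t ∈ [1, 13], which is 13 values.

13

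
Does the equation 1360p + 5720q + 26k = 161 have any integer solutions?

no

gcd(5720, 1360) = 40  (5720 = 4·1360 + 280, 1360 = 4·280 + 240, 280 = 1·240 + 40, 240 = 6·40).
gcd(40, 26) = 2.
2 does not divide 161 (remainder 1), so no integer solutions.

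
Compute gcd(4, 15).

1

gcd(15, 4):
  15 = 3·4 + 3
  4 = 1·3 + 1
  3 = 3·1
so gcd(15, 4) = 1.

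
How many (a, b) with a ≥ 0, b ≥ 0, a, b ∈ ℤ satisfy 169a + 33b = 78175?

gcd(169, 33):
  169 = 5×33 + 4
  33 = 8×4 + 1
  4 = 4×1
so gcd(169, 33) = 1.
Back-substitute for Bézout coefficients:
  1 = 33 - 8×4
  ... = 169×(-8) + 33×(41)
Scale by 78175: one solution is (-625400, 3205175). Reduce a mod 33: (16, 2287).
General: a = 16 + 33t, b = 2287 - 169t.
a ≥ 0 ⇒ t ≥ 0; b ≥ 0 ⇒ t ≤ 13. So t ∈ [0, 13]: 14 solutions.

14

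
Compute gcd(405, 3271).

gcd(3271, 405):
  3271 = 8*405 + 31
  405 = 13*31 + 2
  31 = 15*2 + 1
  2 = 2*1
so gcd(3271, 405) = 1.

1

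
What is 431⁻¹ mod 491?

90

gcd(491, 431):
  491 = 1·431 + 60
  431 = 7·60 + 11
  60 = 5·11 + 5
  11 = 2·5 + 1
  5 = 5·1
so gcd(491, 431) = 1.
Back-substitute for Bézout coefficients:
  1 = 11 - 2·5
  ... = 431·(90) + 491·(-79)
So 431·90 ≡ 1 (mod 491), and 90 mod 491 = 90.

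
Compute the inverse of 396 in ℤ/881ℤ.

gcd(881, 396) = 1  (881 = 2·396 + 89, 396 = 4·89 + 40, 89 = 2·40 + 9, 40 = 4·9 + 4, 9 = 2·4 + 1, 4 = 4·1).
Back-substituting, 396·(-198) + 881·(89) = 1.
So 396·-198 ≡ 1 (mod 881), and -198 mod 881 = 683.

683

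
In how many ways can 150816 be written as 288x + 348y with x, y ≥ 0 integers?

18

gcd(348, 288) = 12.
By Bézout, 288·(-6) + 348·(5) = 12.
One solution: (21, 416).
General: x = 21 + 29t, y = 416 - 24t.
x ≥ 0 ⇒ t ≥ 0; y ≥ 0 ⇒ t ≤ 17. So t ∈ [0, 17]: 18 solutions.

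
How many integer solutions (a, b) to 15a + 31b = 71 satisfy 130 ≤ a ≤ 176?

2

gcd(31, 15) = 1  (31 = 2·15 + 1, 15 = 15·1).
Back-substituting, 15·(-2) + 31·(1) = 1.
Scale by 71: particular solution (-142, 71); reduce a mod 31: (13, -4).
General solution: a = 13 + 31t, b = -4 - 15t for integer t.
130 ≤ 13 + 31t ≤ 176 gives t ∈ [4, 5], which is 2 values.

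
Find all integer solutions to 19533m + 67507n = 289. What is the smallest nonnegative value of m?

gcd(67507, 19533):
  67507 = 3*19533 + 8908
  19533 = 2*8908 + 1717
  8908 = 5*1717 + 323
  1717 = 5*323 + 102
  323 = 3*102 + 17
  102 = 6*17
so gcd(67507, 19533) = 17.
17 divides 289, so solutions exist.
Back-substitute for Bézout coefficients:
  17 = 323 - 3*102
  ... = 19533*(-629) + 67507*(182)
Scale by 289/17 = 17: (m₀, n₀) = (-10693, 3094).
General solution: m = -10693 + 3971t, n = 3094 - 1149t for integer t.
m ≥ 0: smallest is -10693 mod 3971 = 1220 (at t = 3), with n = -353.

1220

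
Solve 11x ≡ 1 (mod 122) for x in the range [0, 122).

111

gcd(122, 11) = 1.
By Bézout, 11×(-11) + 122×(1) = 1.
So 11×-11 ≡ 1 (mod 122), and -11 mod 122 = 111.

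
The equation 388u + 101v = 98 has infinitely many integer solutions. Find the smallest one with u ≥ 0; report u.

gcd(388, 101):
  388 = 3×101 + 85
  101 = 1×85 + 16
  85 = 5×16 + 5
  16 = 3×5 + 1
  5 = 5×1
so gcd(388, 101) = 1.
1 divides 98, so solutions exist.
Back-substitute for Bézout coefficients:
  1 = 16 - 3×5
  ... = 388×(-19) + 101×(73)
Scale by 98/1 = 98: (u₀, v₀) = (-1862, 7154).
General solution: u = -1862 + 101t, v = 7154 - 388t for integer t.
u ≥ 0: smallest is -1862 mod 101 = 57 (at t = 19), with v = -218.

57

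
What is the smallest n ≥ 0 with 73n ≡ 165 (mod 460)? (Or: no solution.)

gcd(460, 73) = 1.
1 divides 165, so solutions exist.
By Bézout, 73×(-63) + 460×(10) = 1.
So 73×(-63) ≡ 1 (mod 460); multiply by 165: n ≡ -10395 (mod 460).
Smallest nonnegative: n = -10395 mod 460 = 185.

185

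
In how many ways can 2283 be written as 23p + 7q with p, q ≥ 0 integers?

gcd(23, 7):
  23 = 3·7 + 2
  7 = 3·2 + 1
  2 = 2·1
so gcd(23, 7) = 1.
Back-substitute for Bézout coefficients:
  1 = 7 - 3·2
  ... = 23·(-3) + 7·(10)
Scale by 2283: one solution is (-6849, 22830). Reduce p mod 7: (4, 313).
General: p = 4 + 7t, q = 313 - 23t.
p ≥ 0 ⇒ t ≥ 0; q ≥ 0 ⇒ t ≤ 13. So t ∈ [0, 13]: 14 solutions.

14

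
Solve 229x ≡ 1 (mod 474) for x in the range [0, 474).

385

gcd(474, 229):
  474 = 2×229 + 16
  229 = 14×16 + 5
  16 = 3×5 + 1
  5 = 5×1
so gcd(474, 229) = 1.
Back-substitute for Bézout coefficients:
  1 = 16 - 3×5
  ... = 229×(-89) + 474×(43)
So 229×-89 ≡ 1 (mod 474), and -89 mod 474 = 385.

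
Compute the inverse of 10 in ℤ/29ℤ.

gcd(29, 10) = 1  (29 = 2×10 + 9, 10 = 1×9 + 1, 9 = 9×1).
Back-substituting, 10×(3) + 29×(-1) = 1.
So 10×3 ≡ 1 (mod 29), and 3 mod 29 = 3.

3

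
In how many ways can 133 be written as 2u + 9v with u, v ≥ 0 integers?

7

gcd(9, 2) = 1  (9 = 4×2 + 1, 2 = 2×1).
Back-substituting, 2×(-4) + 9×(1) = 1.
Scale by 133: one solution is (-532, 133). Reduce u mod 9: (8, 13).
General: u = 8 + 9t, v = 13 - 2t.
u ≥ 0 ⇒ t ≥ 0; v ≥ 0 ⇒ t ≤ 6. So t ∈ [0, 6]: 7 solutions.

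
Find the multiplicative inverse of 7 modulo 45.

gcd(45, 7) = 1.
By Bézout, 7×(13) + 45×(-2) = 1.
So 7×13 ≡ 1 (mod 45), and 13 mod 45 = 13.

13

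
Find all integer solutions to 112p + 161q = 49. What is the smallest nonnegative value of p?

gcd(161, 112) = 7.
7 divides 49, so solutions exist.
By Bézout, 112*(-10) + 161*(7) = 7.
Scale by 49/7 = 7: (p₀, q₀) = (-70, 49).
General solution: p = -70 + 23t, q = 49 - 16t for integer t.
p ≥ 0: smallest is -70 mod 23 = 22 (at t = 4), with q = -15.

22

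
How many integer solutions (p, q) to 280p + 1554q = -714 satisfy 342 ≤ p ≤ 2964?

23

gcd(1554, 280) = 14  (1554 = 5×280 + 154, 280 = 1×154 + 126, 154 = 1×126 + 28, 126 = 4×28 + 14, 28 = 2×14).
Back-substituting, 280×(50) + 1554×(-9) = 14.
Scale by -51: particular solution (-2550, 459); reduce p mod 111: (3, -1).
General solution: p = 3 + 111t, q = -1 - 20t for integer t.
342 ≤ 3 + 111t ≤ 2964 gives t ∈ [4, 26], which is 23 values.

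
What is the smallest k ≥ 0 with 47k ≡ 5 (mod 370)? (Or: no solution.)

gcd(370, 47) = 1.
1 divides 5, so solutions exist.
By Bézout, 47×(63) + 370×(-8) = 1.
So 47×(63) ≡ 1 (mod 370); multiply by 5: k ≡ 315 (mod 370).
Smallest nonnegative: k = 315 mod 370 = 315.

315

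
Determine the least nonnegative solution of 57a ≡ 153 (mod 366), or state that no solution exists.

gcd(366, 57) = 3  (366 = 6×57 + 24, 57 = 2×24 + 9, 24 = 2×9 + 6, 9 = 1×6 + 3, 6 = 2×3).
3 divides 153, so solutions exist.
Back-substituting, 57×(45) + 366×(-7) = 3.
So 57×(45) ≡ 3 (mod 366); multiply by 51: a ≡ 2295 (mod 122).
Smallest nonnegative: a = 2295 mod 122 = 99.

99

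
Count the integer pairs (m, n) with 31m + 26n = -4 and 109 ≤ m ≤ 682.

gcd(31, 26) = 1  (31 = 1×26 + 5, 26 = 5×5 + 1, 5 = 5×1).
Back-substituting, 31×(-5) + 26×(6) = 1.
Scale by -4: particular solution (20, -24); reduce m mod 26: (20, -24).
General solution: m = 20 + 26t, n = -24 - 31t for integer t.
109 ≤ 20 + 26t ≤ 682 gives t ∈ [4, 25], which is 22 values.

22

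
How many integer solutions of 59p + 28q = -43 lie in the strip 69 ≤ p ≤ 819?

gcd(59, 28):
  59 = 2·28 + 3
  28 = 9·3 + 1
  3 = 3·1
so gcd(59, 28) = 1.
Back-substitute for Bézout coefficients:
  1 = 28 - 9·3
  ... = 59·(-9) + 28·(19)
Scale by -43: particular solution (387, -817); reduce p mod 28: (23, -50).
General solution: p = 23 + 28t, q = -50 - 59t for integer t.
69 ≤ 23 + 28t ≤ 819 gives t ∈ [2, 28], which is 27 values.

27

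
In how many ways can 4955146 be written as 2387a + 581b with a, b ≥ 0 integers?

gcd(2387, 581) = 7  (2387 = 4·581 + 63, 581 = 9·63 + 14, 63 = 4·14 + 7, 14 = 2·7).
Back-substituting, 2387·(37) + 581·(-152) = 7.
Scale by 707878: one solution is (26191486, -107597456). Reduce a mod 83: (6, 8504).
General: a = 6 + 83t, b = 8504 - 341t.
a ≥ 0 ⇒ t ≥ 0; b ≥ 0 ⇒ t ≤ 24. So t ∈ [0, 24]: 25 solutions.

25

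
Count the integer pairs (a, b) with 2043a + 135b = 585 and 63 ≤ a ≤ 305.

gcd(2043, 135) = 9  (2043 = 15·135 + 18, 135 = 7·18 + 9, 18 = 2·9).
Back-substituting, 2043·(-7) + 135·(106) = 9.
Scale by 65: particular solution (-455, 6890); reduce a mod 15: (10, -147).
General solution: a = 10 + 15t, b = -147 - 227t for integer t.
63 ≤ 10 + 15t ≤ 305 gives t ∈ [4, 19], which is 16 values.

16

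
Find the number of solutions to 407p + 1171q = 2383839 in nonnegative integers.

gcd(1171, 407) = 1.
By Bézout, 407·(164) + 1171·(-57) = 1.
One solution: (707, 1790).
General: p = 707 + 1171t, q = 1790 - 407t.
p ≥ 0 ⇒ t ≥ 0; q ≥ 0 ⇒ t ≤ 4. So t ∈ [0, 4]: 5 solutions.

5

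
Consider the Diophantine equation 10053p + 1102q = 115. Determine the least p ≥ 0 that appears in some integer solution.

gcd(10053, 1102):
  10053 = 9*1102 + 135
  1102 = 8*135 + 22
  135 = 6*22 + 3
  22 = 7*3 + 1
  3 = 3*1
so gcd(10053, 1102) = 1.
1 divides 115, so solutions exist.
Back-substitute for Bézout coefficients:
  1 = 22 - 7*3
  ... = 10053*(-351) + 1102*(3202)
Scale by 115/1 = 115: (p₀, q₀) = (-40365, 368230).
General solution: p = -40365 + 1102t, q = 368230 - 10053t for integer t.
p ≥ 0: smallest is -40365 mod 1102 = 409 (at t = 37), with q = -3731.

409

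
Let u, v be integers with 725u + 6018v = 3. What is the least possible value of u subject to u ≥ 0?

3561

gcd(6018, 725) = 1  (6018 = 8*725 + 218, 725 = 3*218 + 71, 218 = 3*71 + 5, 71 = 14*5 + 1, 5 = 5*1).
1 divides 3, so solutions exist.
Back-substituting, 725*(1187) + 6018*(-143) = 1.
Scale by 3/1 = 3: (u₀, v₀) = (3561, -429).
General solution: u = 3561 + 6018t, v = -429 - 725t for integer t.
u ≥ 0: smallest is 3561 mod 6018 = 3561 (at t = 0), with v = -429.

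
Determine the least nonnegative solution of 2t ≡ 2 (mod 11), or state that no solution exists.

1

gcd(11, 2) = 1.
1 divides 2, so solutions exist.
By Bézout, 2·(-5) + 11·(1) = 1.
So 2·(-5) ≡ 1 (mod 11); multiply by 2: t ≡ -10 (mod 11).
Smallest nonnegative: t = -10 mod 11 = 1.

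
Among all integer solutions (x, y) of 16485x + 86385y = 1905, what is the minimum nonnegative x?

3946

gcd(86385, 16485) = 15  (86385 = 5×16485 + 3960, 16485 = 4×3960 + 645, 3960 = 6×645 + 90, 645 = 7×90 + 15, 90 = 6×15).
15 divides 1905, so solutions exist.
Back-substituting, 16485×(938) + 86385×(-179) = 15.
Scale by 1905/15 = 127: (x₀, y₀) = (119126, -22733).
General solution: x = 119126 + 5759t, y = -22733 - 1099t for integer t.
x ≥ 0: smallest is 119126 mod 5759 = 3946 (at t = -20), with y = -753.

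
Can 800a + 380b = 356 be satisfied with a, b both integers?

no

gcd(800, 380) = 20  (800 = 2·380 + 40, 380 = 9·40 + 20, 40 = 2·20).
20 does not divide 356 (remainder 16), so no integer solutions.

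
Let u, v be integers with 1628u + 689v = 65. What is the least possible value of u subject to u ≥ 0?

455

gcd(1628, 689):
  1628 = 2·689 + 250
  689 = 2·250 + 189
  250 = 1·189 + 61
  189 = 3·61 + 6
  61 = 10·6 + 1
  6 = 6·1
so gcd(1628, 689) = 1.
1 divides 65, so solutions exist.
Back-substitute for Bézout coefficients:
  1 = 61 - 10·6
  ... = 1628·(113) + 689·(-267)
Scale by 65/1 = 65: (u₀, v₀) = (7345, -17355).
General solution: u = 7345 + 689t, v = -17355 - 1628t for integer t.
u ≥ 0: smallest is 7345 mod 689 = 455 (at t = -10), with v = -1075.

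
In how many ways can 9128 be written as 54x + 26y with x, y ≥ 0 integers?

13

gcd(54, 26):
  54 = 2*26 + 2
  26 = 13*2
so gcd(54, 26) = 2.
Back-substitute for Bézout coefficients:
  2 = 54 - 2*26
  ... = 54*(1) + 26*(-2)
Scale by 4564: one solution is (4564, -9128). Reduce x mod 13: (1, 349).
General: x = 1 + 13t, y = 349 - 27t.
x ≥ 0 ⇒ t ≥ 0; y ≥ 0 ⇒ t ≤ 12. So t ∈ [0, 12]: 13 solutions.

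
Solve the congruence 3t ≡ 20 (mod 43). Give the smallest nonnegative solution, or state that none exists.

gcd(43, 3) = 1.
1 divides 20, so solutions exist.
By Bézout, 3*(-14) + 43*(1) = 1.
So 3*(-14) ≡ 1 (mod 43); multiply by 20: t ≡ -280 (mod 43).
Smallest nonnegative: t = -280 mod 43 = 21.

21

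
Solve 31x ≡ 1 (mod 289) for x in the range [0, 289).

gcd(289, 31) = 1.
By Bézout, 31*(28) + 289*(-3) = 1.
So 31*28 ≡ 1 (mod 289), and 28 mod 289 = 28.

28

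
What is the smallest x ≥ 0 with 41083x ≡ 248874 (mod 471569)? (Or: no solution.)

gcd(471569, 41083) = 7  (471569 = 11·41083 + 19656, 41083 = 2·19656 + 1771, 19656 = 11·1771 + 175, 1771 = 10·175 + 21, 175 = 8·21 + 7, 21 = 3·7).
7 does not divide 248874, so the congruence has no solution.

no solution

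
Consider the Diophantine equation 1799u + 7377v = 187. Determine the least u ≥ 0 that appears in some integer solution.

6680

gcd(7377, 1799) = 1.
1 divides 187, so solutions exist.
By Bézout, 1799×(-1345) + 7377×(328) = 1.
Scale by 187/1 = 187: (u₀, v₀) = (-251515, 61336).
General solution: u = -251515 + 7377t, v = 61336 - 1799t for integer t.
u ≥ 0: smallest is -251515 mod 7377 = 6680 (at t = 35), with v = -1629.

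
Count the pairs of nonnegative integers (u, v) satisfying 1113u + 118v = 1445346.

11

gcd(1113, 118):
  1113 = 9·118 + 51
  118 = 2·51 + 16
  51 = 3·16 + 3
  16 = 5·3 + 1
  3 = 3·1
so gcd(1113, 118) = 1.
Back-substitute for Bézout coefficients:
  1 = 16 - 5·3
  ... = 1113·(-37) + 118·(349)
Scale by 1445346: one solution is (-53477802, 504425754). Reduce u mod 118: (34, 11928).
General: u = 34 + 118t, v = 11928 - 1113t.
u ≥ 0 ⇒ t ≥ 0; v ≥ 0 ⇒ t ≤ 10. So t ∈ [0, 10]: 11 solutions.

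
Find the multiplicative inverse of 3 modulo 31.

gcd(31, 3) = 1  (31 = 10*3 + 1, 3 = 3*1).
Back-substituting, 3*(-10) + 31*(1) = 1.
So 3*-10 ≡ 1 (mod 31), and -10 mod 31 = 21.

21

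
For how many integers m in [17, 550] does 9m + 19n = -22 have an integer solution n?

28

gcd(19, 9) = 1  (19 = 2×9 + 1, 9 = 9×1).
Back-substituting, 9×(-2) + 19×(1) = 1.
Scale by -22: particular solution (44, -22); reduce m mod 19: (6, -4).
General solution: m = 6 + 19t, n = -4 - 9t for integer t.
17 ≤ 6 + 19t ≤ 550 gives t ∈ [1, 28], which is 28 values.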